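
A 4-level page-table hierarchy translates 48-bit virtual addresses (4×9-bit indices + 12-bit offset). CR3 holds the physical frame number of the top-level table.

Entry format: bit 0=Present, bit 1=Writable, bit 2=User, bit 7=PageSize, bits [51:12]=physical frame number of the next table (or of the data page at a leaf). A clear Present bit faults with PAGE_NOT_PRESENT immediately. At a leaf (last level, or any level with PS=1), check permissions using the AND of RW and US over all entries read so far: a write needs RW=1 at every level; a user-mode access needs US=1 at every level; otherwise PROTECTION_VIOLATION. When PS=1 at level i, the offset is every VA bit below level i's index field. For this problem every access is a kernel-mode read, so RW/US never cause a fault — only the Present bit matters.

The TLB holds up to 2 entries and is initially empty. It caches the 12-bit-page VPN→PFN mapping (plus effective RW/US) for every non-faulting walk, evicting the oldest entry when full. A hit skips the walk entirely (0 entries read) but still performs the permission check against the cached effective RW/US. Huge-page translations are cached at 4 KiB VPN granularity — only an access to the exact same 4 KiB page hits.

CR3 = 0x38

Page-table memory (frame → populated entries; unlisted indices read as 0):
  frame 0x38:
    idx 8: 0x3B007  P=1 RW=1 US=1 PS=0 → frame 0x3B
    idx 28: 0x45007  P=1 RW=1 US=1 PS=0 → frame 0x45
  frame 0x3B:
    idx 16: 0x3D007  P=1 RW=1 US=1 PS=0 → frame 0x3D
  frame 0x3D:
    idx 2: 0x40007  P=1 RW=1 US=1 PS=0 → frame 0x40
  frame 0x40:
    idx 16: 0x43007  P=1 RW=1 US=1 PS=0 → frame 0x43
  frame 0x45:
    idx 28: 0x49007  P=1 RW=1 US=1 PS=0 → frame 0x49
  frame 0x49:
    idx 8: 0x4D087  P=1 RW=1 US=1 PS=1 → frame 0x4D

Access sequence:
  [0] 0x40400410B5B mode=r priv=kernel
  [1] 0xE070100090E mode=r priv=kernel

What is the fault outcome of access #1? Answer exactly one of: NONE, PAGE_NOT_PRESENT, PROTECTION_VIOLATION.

Trace:
#0 VA=0x40400410B5B (r,kernel):
  L0: frame=0x38 idx=8 entry=0x3B007 [P=1 RW=1 US=1 PS=0]
  L1: frame=0x3B idx=16 entry=0x3D007 [P=1 RW=1 US=1 PS=0]
  L2: frame=0x3D idx=2 entry=0x40007 [P=1 RW=1 US=1 PS=0]
  L3: frame=0x40 idx=16 entry=0x43007 [P=1 RW=1 US=1 PS=0]
  ⇒ phys 0x43B5B  [4 reads]
#1 VA=0xE070100090E (r,kernel):
  L0: frame=0x38 idx=28 entry=0x45007 [P=1 RW=1 US=1 PS=0]
  L1: frame=0x45 idx=28 entry=0x49007 [P=1 RW=1 US=1 PS=0]
  L2: frame=0x49 idx=8 entry=0x4D087 [P=1 RW=1 US=1 PS=1]
  ⇒ phys 0x4D90E (huge @L2)  [3 reads]

Access #1 fault: NONE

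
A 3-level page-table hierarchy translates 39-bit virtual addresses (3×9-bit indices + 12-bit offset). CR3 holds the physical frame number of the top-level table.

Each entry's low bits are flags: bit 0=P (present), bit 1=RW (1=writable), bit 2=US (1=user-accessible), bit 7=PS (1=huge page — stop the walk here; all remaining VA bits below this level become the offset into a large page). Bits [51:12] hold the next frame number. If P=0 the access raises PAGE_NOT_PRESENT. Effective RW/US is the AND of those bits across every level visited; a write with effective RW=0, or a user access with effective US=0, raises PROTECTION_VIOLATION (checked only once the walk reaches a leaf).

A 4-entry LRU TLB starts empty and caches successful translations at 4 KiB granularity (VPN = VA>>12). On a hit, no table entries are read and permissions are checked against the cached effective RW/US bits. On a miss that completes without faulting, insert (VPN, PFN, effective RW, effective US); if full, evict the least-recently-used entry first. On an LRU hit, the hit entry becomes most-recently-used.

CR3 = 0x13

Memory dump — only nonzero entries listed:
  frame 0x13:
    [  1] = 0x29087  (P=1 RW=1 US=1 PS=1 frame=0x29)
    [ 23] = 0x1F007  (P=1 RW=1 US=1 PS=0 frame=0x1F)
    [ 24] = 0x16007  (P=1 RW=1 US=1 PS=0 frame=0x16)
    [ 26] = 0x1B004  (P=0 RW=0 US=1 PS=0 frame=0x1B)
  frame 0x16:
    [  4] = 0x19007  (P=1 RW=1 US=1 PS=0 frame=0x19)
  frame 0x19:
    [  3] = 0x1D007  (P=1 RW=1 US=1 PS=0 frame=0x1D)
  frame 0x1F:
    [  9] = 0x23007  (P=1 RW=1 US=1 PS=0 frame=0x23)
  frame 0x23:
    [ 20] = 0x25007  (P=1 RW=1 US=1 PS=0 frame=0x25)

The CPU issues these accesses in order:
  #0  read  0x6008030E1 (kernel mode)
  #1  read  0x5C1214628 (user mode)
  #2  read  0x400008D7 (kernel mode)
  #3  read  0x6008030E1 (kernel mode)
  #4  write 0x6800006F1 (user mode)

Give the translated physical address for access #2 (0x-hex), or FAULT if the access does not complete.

Walk each access:
#0 VA=0x6008030E1 (r,kernel):
  [0] read 0x13 idx=24: raw=0x16007 flags P=1 W=1 U=1 S=0
  [1] read 0x16 idx=4: raw=0x19007 flags P=1 W=1 U=1 S=0
  [2] read 0x19 idx=3: raw=0x1D007 flags P=1 W=1 U=1 S=0
  ✓ 0x1D0E1  — 3 lookups
#1 VA=0x5C1214628 (r,user):
  [0] read 0x13 idx=23: raw=0x1F007 flags P=1 W=1 U=1 S=0
  [1] read 0x1F idx=9: raw=0x23007 flags P=1 W=1 U=1 S=0
  [2] read 0x23 idx=20: raw=0x25007 flags P=1 W=1 U=1 S=0
  ✓ 0x25628  — 3 lookups
#2 VA=0x400008D7 (r,kernel):
  [0] read 0x13 idx=1: raw=0x29087 flags P=1 W=1 U=1 S=1
  ✓ 0x298D7 (huge @L0)  — 1 lookups
#3 VA=0x6008030E1 (r,kernel):
  TLB hit vpn=0x600803 → PA=0x1D0E1
#4 VA=0x6800006F1 (w,user):
  [0] read 0x13 idx=26: raw=0x1B004 flags P=0 W=0 U=1 S=0
  → PAGE_NOT_PRESENT  (1 entries read)

Access #2 PA: 0x298D7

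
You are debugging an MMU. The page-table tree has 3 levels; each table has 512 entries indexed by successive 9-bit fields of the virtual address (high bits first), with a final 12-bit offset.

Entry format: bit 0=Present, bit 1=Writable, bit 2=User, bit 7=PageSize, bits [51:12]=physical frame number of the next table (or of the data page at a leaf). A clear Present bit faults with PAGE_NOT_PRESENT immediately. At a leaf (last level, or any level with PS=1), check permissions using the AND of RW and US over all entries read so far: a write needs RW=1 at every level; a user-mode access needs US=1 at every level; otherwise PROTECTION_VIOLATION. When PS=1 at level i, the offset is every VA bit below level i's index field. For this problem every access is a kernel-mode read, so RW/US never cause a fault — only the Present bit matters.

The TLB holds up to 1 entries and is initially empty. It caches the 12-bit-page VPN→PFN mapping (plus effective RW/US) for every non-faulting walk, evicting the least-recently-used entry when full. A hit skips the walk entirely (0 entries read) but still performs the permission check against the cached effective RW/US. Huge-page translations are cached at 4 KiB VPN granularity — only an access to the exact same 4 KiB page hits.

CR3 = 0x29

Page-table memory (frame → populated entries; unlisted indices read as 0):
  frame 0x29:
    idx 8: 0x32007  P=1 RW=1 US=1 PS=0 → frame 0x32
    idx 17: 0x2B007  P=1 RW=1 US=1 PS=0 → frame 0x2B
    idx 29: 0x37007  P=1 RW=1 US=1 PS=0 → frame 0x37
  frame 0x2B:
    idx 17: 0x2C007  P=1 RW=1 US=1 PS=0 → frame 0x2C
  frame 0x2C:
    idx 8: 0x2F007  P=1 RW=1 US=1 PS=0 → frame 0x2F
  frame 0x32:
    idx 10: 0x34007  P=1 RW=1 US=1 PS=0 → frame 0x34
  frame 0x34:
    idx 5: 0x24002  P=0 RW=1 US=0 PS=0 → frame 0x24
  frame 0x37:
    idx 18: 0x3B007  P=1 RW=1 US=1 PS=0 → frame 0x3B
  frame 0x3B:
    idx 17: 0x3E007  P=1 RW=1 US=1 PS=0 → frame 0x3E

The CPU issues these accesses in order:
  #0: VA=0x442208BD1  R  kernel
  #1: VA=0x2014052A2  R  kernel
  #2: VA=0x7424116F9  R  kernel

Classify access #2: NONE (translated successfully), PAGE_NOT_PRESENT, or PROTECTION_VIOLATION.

Per-access translation:
#0 VA=0x442208BD1 (r,kernel):
  lvl0: tbl 0x29, slot 17 ⇒ 0x2B007 (P1/RW1/US1/PS0)
  lvl1: tbl 0x2B, slot 17 ⇒ 0x2C007 (P1/RW1/US1/PS0)
  lvl2: tbl 0x2C, slot 8 ⇒ 0x2F007 (P1/RW1/US1/PS0)
  → PA=0x2FBD1  (3 entries read)
#1 VA=0x2014052A2 (r,kernel):
  lvl0: tbl 0x29, slot 8 ⇒ 0x32007 (P1/RW1/US1/PS0)
  lvl1: tbl 0x32, slot 10 ⇒ 0x34007 (P1/RW1/US1/PS0)
  lvl2: tbl 0x34, slot 5 ⇒ 0x24002 (P0/RW1/US0/PS0)
  → PAGE_NOT_PRESENT  (3 entries read)
#2 VA=0x7424116F9 (r,kernel):
  lvl0: tbl 0x29, slot 29 ⇒ 0x37007 (P1/RW1/US1/PS0)
  lvl1: tbl 0x37, slot 18 ⇒ 0x3B007 (P1/RW1/US1/PS0)
  lvl2: tbl 0x3B, slot 17 ⇒ 0x3E007 (P1/RW1/US1/PS0)
  → PA=0x3E6F9  (3 entries read)

Access #2 fault: NONE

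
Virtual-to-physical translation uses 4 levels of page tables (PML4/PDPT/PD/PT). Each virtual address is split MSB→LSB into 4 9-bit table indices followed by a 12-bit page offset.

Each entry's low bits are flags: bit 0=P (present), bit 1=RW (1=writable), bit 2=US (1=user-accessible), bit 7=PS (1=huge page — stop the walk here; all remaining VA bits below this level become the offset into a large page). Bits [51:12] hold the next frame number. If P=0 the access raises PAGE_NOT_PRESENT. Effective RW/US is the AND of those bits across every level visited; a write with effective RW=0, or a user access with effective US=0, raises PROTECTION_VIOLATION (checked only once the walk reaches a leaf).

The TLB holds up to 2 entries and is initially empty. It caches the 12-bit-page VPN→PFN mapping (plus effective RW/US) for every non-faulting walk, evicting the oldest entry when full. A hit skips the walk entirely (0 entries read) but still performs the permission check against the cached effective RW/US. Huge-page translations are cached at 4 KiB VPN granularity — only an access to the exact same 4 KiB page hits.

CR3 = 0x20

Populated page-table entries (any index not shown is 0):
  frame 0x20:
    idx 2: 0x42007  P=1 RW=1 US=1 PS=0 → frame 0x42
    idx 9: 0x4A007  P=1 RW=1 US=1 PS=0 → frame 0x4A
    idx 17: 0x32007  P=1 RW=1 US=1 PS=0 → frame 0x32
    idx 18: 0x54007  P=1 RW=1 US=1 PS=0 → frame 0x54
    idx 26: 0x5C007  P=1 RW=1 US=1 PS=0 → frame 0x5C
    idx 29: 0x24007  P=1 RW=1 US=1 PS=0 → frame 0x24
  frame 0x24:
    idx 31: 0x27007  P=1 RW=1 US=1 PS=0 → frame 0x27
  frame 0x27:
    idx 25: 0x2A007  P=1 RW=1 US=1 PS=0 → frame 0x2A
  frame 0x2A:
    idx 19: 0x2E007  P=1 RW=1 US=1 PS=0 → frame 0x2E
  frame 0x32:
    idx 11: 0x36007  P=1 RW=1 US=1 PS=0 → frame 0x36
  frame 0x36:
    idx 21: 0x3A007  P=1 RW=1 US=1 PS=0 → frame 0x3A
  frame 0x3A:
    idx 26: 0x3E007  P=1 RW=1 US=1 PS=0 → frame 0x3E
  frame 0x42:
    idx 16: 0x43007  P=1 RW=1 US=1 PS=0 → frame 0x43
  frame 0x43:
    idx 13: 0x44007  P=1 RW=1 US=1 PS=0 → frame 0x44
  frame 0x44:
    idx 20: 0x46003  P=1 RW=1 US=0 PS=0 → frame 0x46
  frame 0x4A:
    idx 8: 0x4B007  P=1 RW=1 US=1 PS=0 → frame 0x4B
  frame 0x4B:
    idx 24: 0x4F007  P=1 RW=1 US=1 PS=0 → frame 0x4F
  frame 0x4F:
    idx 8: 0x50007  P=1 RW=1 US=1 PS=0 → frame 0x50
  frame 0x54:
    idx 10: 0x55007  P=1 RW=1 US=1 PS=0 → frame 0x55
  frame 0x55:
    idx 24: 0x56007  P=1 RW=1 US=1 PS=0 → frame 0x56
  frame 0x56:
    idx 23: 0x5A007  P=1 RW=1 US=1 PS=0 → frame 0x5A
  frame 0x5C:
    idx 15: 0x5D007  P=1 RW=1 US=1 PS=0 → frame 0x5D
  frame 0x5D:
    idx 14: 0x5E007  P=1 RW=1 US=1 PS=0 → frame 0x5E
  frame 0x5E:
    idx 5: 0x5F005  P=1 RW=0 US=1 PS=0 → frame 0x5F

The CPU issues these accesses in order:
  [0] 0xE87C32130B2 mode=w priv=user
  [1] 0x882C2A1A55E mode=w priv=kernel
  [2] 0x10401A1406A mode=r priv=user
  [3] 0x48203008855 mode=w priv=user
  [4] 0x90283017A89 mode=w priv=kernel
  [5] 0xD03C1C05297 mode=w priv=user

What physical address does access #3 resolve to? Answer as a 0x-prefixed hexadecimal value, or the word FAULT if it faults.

Per-access translation:
#0 VA=0xE87C32130B2 (w,user):
  L0 @0x20[29] → 0x24007  P=1,RW=1,US=1,PS=0
  L1 @0x24[31] → 0x27007  P=1,RW=1,US=1,PS=0
  L2 @0x27[25] → 0x2A007  P=1,RW=1,US=1,PS=0
  L3 @0x2A[19] → 0x2E007  P=1,RW=1,US=1,PS=0
  ⇒ phys 0x2E0B2  [4 reads]
#1 VA=0x882C2A1A55E (w,kernel):
  L0 @0x20[17] → 0x32007  P=1,RW=1,US=1,PS=0
  L1 @0x32[11] → 0x36007  P=1,RW=1,US=1,PS=0
  L2 @0x36[21] → 0x3A007  P=1,RW=1,US=1,PS=0
  L3 @0x3A[26] → 0x3E007  P=1,RW=1,US=1,PS=0
  ⇒ phys 0x3E55E  [4 reads]
#2 VA=0x10401A1406A (r,user):
  L0 @0x20[2] → 0x42007  P=1,RW=1,US=1,PS=0
  L1 @0x42[16] → 0x43007  P=1,RW=1,US=1,PS=0
  L2 @0x43[13] → 0x44007  P=1,RW=1,US=1,PS=0
  L3 @0x44[20] → 0x46003  P=1,RW=1,US=0,PS=0
  → PROTECTION_VIOLATION  (4 entries read)
#3 VA=0x48203008855 (w,user):
  L0 @0x20[9] → 0x4A007  P=1,RW=1,US=1,PS=0
  L1 @0x4A[8] → 0x4B007  P=1,RW=1,US=1,PS=0
  L2 @0x4B[24] → 0x4F007  P=1,RW=1,US=1,PS=0
  L3 @0x4F[8] → 0x50007  P=1,RW=1,US=1,PS=0
  ⇒ phys 0x50855  [4 reads]
#4 VA=0x90283017A89 (w,kernel):
  L0 @0x20[18] → 0x54007  P=1,RW=1,US=1,PS=0
  L1 @0x54[10] → 0x55007  P=1,RW=1,US=1,PS=0
  L2 @0x55[24] → 0x56007  P=1,RW=1,US=1,PS=0
  L3 @0x56[23] → 0x5A007  P=1,RW=1,US=1,PS=0
  ⇒ phys 0x5AA89  [4 reads]
#5 VA=0xD03C1C05297 (w,user):
  L0 @0x20[26] → 0x5C007  P=1,RW=1,US=1,PS=0
  L1 @0x5C[15] → 0x5D007  P=1,RW=1,US=1,PS=0
  L2 @0x5D[14] → 0x5E007  P=1,RW=1,US=1,PS=0
  L3 @0x5E[5] → 0x5F005  P=1,RW=0,US=1,PS=0
  → PROTECTION_VIOLATION  (4 entries read)

Access #3 PA: 0x50855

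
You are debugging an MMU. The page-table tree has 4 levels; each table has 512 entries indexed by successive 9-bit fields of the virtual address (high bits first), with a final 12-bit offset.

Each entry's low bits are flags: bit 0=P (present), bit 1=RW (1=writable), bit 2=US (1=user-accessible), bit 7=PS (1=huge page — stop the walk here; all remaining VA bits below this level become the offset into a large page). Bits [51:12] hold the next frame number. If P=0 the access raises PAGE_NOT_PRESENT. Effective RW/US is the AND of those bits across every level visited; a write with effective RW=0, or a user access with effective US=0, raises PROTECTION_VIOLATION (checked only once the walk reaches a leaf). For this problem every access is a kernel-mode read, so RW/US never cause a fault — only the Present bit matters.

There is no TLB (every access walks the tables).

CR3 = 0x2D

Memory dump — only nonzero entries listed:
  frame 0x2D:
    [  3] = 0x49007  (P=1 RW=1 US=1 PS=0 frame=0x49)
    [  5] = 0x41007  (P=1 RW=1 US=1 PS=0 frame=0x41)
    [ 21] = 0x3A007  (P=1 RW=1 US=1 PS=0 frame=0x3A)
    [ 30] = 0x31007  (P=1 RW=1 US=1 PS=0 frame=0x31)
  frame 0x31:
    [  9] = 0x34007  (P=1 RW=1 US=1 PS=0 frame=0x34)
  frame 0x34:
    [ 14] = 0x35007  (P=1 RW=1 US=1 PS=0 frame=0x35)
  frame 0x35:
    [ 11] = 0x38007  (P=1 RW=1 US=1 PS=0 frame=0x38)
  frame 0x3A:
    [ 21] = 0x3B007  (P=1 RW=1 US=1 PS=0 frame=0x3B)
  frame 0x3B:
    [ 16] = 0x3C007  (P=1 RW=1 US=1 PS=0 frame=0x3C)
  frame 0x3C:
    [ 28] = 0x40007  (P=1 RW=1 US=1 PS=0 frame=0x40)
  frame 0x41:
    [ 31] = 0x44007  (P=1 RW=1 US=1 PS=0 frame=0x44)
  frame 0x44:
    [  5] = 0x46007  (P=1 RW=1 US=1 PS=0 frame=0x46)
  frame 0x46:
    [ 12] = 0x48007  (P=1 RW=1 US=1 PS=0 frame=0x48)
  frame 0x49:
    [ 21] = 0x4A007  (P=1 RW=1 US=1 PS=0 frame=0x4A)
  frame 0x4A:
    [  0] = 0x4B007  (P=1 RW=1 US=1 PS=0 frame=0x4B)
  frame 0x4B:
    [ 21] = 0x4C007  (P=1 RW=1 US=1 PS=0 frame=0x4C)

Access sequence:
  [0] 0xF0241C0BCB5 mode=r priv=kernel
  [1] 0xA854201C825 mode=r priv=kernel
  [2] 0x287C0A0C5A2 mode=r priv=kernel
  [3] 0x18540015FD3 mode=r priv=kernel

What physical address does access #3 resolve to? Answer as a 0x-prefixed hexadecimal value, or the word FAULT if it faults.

Walk each access:
#0 VA=0xF0241C0BCB5 (r,kernel):
  [0] read 0x2D idx=30: raw=0x31007 flags P=1 W=1 U=1 S=0
  [1] read 0x31 idx=9: raw=0x34007 flags P=1 W=1 U=1 S=0
  [2] read 0x34 idx=14: raw=0x35007 flags P=1 W=1 U=1 S=0
  [3] read 0x35 idx=11: raw=0x38007 flags P=1 W=1 U=1 S=0
  ⇒ phys 0x38CB5  [4 reads]
#1 VA=0xA854201C825 (r,kernel):
  [0] read 0x2D idx=21: raw=0x3A007 flags P=1 W=1 U=1 S=0
  [1] read 0x3A idx=21: raw=0x3B007 flags P=1 W=1 U=1 S=0
  [2] read 0x3B idx=16: raw=0x3C007 flags P=1 W=1 U=1 S=0
  [3] read 0x3C idx=28: raw=0x40007 flags P=1 W=1 U=1 S=0
  ⇒ phys 0x40825  [4 reads]
#2 VA=0x287C0A0C5A2 (r,kernel):
  [0] read 0x2D idx=5: raw=0x41007 flags P=1 W=1 U=1 S=0
  [1] read 0x41 idx=31: raw=0x44007 flags P=1 W=1 U=1 S=0
  [2] read 0x44 idx=5: raw=0x46007 flags P=1 W=1 U=1 S=0
  [3] read 0x46 idx=12: raw=0x48007 flags P=1 W=1 U=1 S=0
  ⇒ phys 0x485A2  [4 reads]
#3 VA=0x18540015FD3 (r,kernel):
  [0] read 0x2D idx=3: raw=0x49007 flags P=1 W=1 U=1 S=0
  [1] read 0x49 idx=21: raw=0x4A007 flags P=1 W=1 U=1 S=0
  [2] read 0x4A idx=0: raw=0x4B007 flags P=1 W=1 U=1 S=0
  [3] read 0x4B idx=21: raw=0x4C007 flags P=1 W=1 U=1 S=0
  ⇒ phys 0x4CFD3  [4 reads]

Access #3 PA: 0x4CFD3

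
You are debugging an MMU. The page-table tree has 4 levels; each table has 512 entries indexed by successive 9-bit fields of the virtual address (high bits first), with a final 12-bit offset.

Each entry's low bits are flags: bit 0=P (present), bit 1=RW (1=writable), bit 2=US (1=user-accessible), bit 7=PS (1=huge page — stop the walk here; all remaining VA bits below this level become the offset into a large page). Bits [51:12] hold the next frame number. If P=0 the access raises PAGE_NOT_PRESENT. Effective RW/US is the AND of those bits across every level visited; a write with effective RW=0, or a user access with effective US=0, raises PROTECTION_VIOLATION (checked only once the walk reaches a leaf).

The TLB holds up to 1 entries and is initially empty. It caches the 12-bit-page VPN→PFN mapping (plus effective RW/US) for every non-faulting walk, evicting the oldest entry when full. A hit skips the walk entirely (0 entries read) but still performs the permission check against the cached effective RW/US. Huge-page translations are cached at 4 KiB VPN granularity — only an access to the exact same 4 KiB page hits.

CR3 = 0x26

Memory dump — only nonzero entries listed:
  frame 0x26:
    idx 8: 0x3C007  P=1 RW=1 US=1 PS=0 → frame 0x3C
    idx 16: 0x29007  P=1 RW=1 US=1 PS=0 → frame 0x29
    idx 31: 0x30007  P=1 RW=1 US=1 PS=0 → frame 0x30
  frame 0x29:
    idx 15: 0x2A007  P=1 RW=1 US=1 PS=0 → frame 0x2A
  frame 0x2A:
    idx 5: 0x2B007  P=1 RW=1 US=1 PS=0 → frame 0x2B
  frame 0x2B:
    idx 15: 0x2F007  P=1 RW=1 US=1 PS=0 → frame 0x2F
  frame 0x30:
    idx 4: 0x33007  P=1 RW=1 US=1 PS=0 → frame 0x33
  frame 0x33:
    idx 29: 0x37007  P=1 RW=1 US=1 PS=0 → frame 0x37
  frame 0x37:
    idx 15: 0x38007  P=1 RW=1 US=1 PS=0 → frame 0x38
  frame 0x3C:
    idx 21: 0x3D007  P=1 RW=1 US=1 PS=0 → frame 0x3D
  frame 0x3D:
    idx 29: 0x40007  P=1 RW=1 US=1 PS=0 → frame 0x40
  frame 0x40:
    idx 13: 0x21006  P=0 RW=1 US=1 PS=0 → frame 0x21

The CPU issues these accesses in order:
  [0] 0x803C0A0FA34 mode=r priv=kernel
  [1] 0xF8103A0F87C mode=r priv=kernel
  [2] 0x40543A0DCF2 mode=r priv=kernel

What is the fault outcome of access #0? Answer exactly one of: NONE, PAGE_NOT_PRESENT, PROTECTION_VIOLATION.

Walk each access:
#0 VA=0x803C0A0FA34 (r,kernel):
  L0: frame=0x26 idx=16 entry=0x29007 [P=1 RW=1 US=1 PS=0]
  L1: frame=0x29 idx=15 entry=0x2A007 [P=1 RW=1 US=1 PS=0]
  L2: frame=0x2A idx=5 entry=0x2B007 [P=1 RW=1 US=1 PS=0]
  L3: frame=0x2B idx=15 entry=0x2F007 [P=1 RW=1 US=1 PS=0]
  → PA=0x2FA34  (4 entries read)
#1 VA=0xF8103A0F87C (r,kernel):
  L0: frame=0x26 idx=31 entry=0x30007 [P=1 RW=1 US=1 PS=0]
  L1: frame=0x30 idx=4 entry=0x33007 [P=1 RW=1 US=1 PS=0]
  L2: frame=0x33 idx=29 entry=0x37007 [P=1 RW=1 US=1 PS=0]
  L3: frame=0x37 idx=15 entry=0x38007 [P=1 RW=1 US=1 PS=0]
  → PA=0x3887C  (4 entries read)
#2 VA=0x40543A0DCF2 (r,kernel):
  L0: frame=0x26 idx=8 entry=0x3C007 [P=1 RW=1 US=1 PS=0]
  L1: frame=0x3C idx=21 entry=0x3D007 [P=1 RW=1 US=1 PS=0]
  L2: frame=0x3D idx=29 entry=0x40007 [P=1 RW=1 US=1 PS=0]
  L3: frame=0x40 idx=13 entry=0x21006 [P=0 RW=1 US=1 PS=0]
  → PAGE_NOT_PRESENT  (4 entries read)

Access #0 fault: NONE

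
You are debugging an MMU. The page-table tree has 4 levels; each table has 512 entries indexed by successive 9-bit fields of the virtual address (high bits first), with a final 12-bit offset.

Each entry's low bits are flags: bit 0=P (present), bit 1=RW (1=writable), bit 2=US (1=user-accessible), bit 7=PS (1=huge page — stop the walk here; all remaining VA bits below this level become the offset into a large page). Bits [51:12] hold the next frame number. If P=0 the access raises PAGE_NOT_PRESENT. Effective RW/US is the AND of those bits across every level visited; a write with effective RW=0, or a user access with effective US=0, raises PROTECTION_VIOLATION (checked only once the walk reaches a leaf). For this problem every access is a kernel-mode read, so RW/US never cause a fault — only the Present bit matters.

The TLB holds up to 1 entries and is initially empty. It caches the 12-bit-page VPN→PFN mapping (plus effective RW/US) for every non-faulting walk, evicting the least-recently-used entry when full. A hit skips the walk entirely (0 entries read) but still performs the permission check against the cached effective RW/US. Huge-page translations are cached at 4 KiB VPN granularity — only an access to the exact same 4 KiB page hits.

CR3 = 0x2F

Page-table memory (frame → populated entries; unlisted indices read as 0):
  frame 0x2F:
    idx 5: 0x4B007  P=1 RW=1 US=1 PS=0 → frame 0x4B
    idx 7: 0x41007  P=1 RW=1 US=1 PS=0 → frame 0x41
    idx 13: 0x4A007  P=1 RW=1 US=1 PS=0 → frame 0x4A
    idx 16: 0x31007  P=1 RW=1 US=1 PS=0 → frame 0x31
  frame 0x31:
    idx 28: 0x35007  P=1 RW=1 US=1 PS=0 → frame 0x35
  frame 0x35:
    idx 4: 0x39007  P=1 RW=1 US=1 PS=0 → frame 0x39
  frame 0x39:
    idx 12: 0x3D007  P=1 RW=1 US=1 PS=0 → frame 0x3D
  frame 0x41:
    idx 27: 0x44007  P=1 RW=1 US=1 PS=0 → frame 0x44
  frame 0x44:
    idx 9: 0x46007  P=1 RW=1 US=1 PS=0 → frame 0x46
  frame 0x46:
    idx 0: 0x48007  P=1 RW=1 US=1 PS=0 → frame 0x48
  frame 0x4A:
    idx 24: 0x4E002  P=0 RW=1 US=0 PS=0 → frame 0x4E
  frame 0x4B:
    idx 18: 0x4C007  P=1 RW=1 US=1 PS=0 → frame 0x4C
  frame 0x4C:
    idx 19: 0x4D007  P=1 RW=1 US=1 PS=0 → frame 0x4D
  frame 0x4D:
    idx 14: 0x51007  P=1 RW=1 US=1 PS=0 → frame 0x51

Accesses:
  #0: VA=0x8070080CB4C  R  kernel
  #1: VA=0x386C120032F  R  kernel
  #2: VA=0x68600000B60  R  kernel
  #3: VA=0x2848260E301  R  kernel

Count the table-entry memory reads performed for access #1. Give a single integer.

Walk each access:
#0 VA=0x8070080CB4C (r,kernel):
  [0] read 0x2F idx=16: raw=0x31007 flags P=1 W=1 U=1 S=0
  [1] read 0x31 idx=28: raw=0x35007 flags P=1 W=1 U=1 S=0
  [2] read 0x35 idx=4: raw=0x39007 flags P=1 W=1 U=1 S=0
  [3] read 0x39 idx=12: raw=0x3D007 flags P=1 W=1 U=1 S=0
  ⇒ phys 0x3DB4C  [4 reads]
#1 VA=0x386C120032F (r,kernel):
  [0] read 0x2F idx=7: raw=0x41007 flags P=1 W=1 U=1 S=0
  [1] read 0x41 idx=27: raw=0x44007 flags P=1 W=1 U=1 S=0
  [2] read 0x44 idx=9: raw=0x46007 flags P=1 W=1 U=1 S=0
  [3] read 0x46 idx=0: raw=0x48007 flags P=1 W=1 U=1 S=0
  ⇒ phys 0x4832F  [4 reads]
#2 VA=0x68600000B60 (r,kernel):
  [0] read 0x2F idx=13: raw=0x4A007 flags P=1 W=1 U=1 S=0
  [1] read 0x4A idx=24: raw=0x4E002 flags P=0 W=1 U=0 S=0
  ⇒ fault: PAGE_NOT_PRESENT  — 2 lookups
#3 VA=0x2848260E301 (r,kernel):
  [0] read 0x2F idx=5: raw=0x4B007 flags P=1 W=1 U=1 S=0
  [1] read 0x4B idx=18: raw=0x4C007 flags P=1 W=1 U=1 S=0
  [2] read 0x4C idx=19: raw=0x4D007 flags P=1 W=1 U=1 S=0
  [3] read 0x4D idx=14: raw=0x51007 flags P=1 W=1 U=1 S=0
  ⇒ phys 0x51301  [4 reads]

Entries read for #1: 4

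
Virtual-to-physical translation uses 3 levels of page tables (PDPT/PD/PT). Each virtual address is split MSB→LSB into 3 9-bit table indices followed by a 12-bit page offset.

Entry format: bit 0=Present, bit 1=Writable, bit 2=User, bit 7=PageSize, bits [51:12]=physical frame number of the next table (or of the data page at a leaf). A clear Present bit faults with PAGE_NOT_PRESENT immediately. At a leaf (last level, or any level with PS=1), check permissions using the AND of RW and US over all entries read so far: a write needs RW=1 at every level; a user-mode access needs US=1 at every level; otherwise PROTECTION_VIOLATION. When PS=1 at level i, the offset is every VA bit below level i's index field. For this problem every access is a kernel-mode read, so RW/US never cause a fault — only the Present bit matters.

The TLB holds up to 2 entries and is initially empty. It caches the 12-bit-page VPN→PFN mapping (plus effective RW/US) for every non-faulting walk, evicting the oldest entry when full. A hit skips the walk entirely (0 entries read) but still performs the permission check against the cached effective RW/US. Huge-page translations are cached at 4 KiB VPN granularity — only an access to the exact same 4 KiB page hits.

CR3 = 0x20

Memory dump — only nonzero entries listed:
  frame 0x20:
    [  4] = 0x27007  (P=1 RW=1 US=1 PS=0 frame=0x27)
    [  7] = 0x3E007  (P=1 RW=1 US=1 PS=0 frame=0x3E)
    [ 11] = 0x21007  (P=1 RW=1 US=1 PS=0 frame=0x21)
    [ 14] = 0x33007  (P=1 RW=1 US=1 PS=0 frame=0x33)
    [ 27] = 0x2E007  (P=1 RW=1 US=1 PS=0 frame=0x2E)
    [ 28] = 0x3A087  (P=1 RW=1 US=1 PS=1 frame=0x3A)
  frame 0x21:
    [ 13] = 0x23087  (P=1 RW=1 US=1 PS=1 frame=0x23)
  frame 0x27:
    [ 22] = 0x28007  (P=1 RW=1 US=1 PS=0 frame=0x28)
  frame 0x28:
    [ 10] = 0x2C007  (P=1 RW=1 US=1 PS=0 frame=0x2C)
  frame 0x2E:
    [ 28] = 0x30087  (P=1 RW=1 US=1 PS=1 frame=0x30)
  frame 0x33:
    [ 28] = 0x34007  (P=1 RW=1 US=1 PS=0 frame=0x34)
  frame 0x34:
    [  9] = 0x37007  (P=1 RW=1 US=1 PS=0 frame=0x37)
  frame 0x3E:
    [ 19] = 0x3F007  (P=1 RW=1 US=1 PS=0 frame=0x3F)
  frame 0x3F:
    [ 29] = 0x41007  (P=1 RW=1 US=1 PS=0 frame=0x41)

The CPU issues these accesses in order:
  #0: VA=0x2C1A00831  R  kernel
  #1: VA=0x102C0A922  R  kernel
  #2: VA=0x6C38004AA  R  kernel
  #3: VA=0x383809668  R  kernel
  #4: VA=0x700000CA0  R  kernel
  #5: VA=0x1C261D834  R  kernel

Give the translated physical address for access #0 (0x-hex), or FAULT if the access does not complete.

Per-access translation:
#0 VA=0x2C1A00831 (r,kernel):
  L0 @0x20[11] → 0x21007  P=1,RW=1,US=1,PS=0
  L1 @0x21[13] → 0x23087  P=1,RW=1,US=1,PS=1
  ⇒ phys 0x23831 (huge @L1)  [2 reads]
#1 VA=0x102C0A922 (r,kernel):
  L0 @0x20[4] → 0x27007  P=1,RW=1,US=1,PS=0
  L1 @0x27[22] → 0x28007  P=1,RW=1,US=1,PS=0
  L2 @0x28[10] → 0x2C007  P=1,RW=1,US=1,PS=0
  ⇒ phys 0x2C922  [3 reads]
#2 VA=0x6C38004AA (r,kernel):
  L0 @0x20[27] → 0x2E007  P=1,RW=1,US=1,PS=0
  L1 @0x2E[28] → 0x30087  P=1,RW=1,US=1,PS=1
  ⇒ phys 0x304AA (huge @L1)  [2 reads]
#3 VA=0x383809668 (r,kernel):
  L0 @0x20[14] → 0x33007  P=1,RW=1,US=1,PS=0
  L1 @0x33[28] → 0x34007  P=1,RW=1,US=1,PS=0
  L2 @0x34[9] → 0x37007  P=1,RW=1,US=1,PS=0
  ⇒ phys 0x37668  [3 reads]
#4 VA=0x700000CA0 (r,kernel):
  L0 @0x20[28] → 0x3A087  P=1,RW=1,US=1,PS=1
  ⇒ phys 0x3ACA0 (huge @L0)  [1 reads]
#5 VA=0x1C261D834 (r,kernel):
  L0 @0x20[7] → 0x3E007  P=1,RW=1,US=1,PS=0
  L1 @0x3E[19] → 0x3F007  P=1,RW=1,US=1,PS=0
  L2 @0x3F[29] → 0x41007  P=1,RW=1,US=1,PS=0
  ⇒ phys 0x41834  [3 reads]

Access #0 PA: 0x23831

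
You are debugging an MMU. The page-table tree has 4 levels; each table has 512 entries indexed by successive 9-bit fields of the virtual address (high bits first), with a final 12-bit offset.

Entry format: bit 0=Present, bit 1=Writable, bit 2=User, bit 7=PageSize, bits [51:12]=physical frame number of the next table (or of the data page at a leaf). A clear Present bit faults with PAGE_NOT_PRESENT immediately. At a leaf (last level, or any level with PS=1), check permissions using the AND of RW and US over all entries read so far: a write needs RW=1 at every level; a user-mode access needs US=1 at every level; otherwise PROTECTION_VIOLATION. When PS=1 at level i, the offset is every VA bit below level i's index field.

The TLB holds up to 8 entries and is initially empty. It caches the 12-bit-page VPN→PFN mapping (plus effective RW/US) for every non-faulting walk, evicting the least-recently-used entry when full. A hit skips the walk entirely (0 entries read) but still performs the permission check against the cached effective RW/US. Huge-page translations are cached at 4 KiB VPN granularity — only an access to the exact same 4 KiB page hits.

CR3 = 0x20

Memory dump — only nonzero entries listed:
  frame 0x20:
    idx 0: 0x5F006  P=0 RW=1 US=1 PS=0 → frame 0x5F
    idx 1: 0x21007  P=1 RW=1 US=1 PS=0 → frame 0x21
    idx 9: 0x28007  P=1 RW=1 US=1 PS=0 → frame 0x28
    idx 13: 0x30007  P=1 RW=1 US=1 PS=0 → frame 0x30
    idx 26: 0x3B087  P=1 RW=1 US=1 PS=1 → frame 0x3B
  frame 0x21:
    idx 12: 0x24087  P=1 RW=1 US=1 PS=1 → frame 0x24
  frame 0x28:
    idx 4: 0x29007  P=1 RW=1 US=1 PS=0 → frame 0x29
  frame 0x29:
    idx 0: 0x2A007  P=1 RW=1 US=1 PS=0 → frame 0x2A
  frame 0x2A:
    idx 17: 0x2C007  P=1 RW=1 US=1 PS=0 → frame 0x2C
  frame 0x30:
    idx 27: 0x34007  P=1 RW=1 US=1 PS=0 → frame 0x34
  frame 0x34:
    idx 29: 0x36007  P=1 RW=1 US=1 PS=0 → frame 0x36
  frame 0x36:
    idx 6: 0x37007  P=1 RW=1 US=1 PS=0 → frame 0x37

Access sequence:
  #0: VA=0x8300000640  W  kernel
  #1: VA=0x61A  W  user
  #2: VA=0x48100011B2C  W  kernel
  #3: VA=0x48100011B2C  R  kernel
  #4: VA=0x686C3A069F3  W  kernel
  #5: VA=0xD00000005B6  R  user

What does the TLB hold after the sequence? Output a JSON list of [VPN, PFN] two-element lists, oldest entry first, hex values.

Walk each access:
#0 VA=0x8300000640 (w,kernel):
  L0 @0x20[1] → 0x21007  P=1,RW=1,US=1,PS=0
  L1 @0x21[12] → 0x24087  P=1,RW=1,US=1,PS=1
  ✓ 0x24640 (huge @L1)  — 2 lookups
#1 VA=0x61A (w,user):
  L0 @0x20[0] → 0x5F006  P=0,RW=1,US=1,PS=0
  ✗ PAGE_NOT_PRESENT  [1 reads]
#2 VA=0x48100011B2C (w,kernel):
  L0 @0x20[9] → 0x28007  P=1,RW=1,US=1,PS=0
  L1 @0x28[4] → 0x29007  P=1,RW=1,US=1,PS=0
  L2 @0x29[0] → 0x2A007  P=1,RW=1,US=1,PS=0
  L3 @0x2A[17] → 0x2C007  P=1,RW=1,US=1,PS=0
  ✓ 0x2CB2C  — 4 lookups
#3 VA=0x48100011B2C (r,kernel):
  TLB hit vpn=0x48100011 → PA=0x2CB2C
#4 VA=0x686C3A069F3 (w,kernel):
  L0 @0x20[13] → 0x30007  P=1,RW=1,US=1,PS=0
  L1 @0x30[27] → 0x34007  P=1,RW=1,US=1,PS=0
  L2 @0x34[29] → 0x36007  P=1,RW=1,US=1,PS=0
  L3 @0x36[6] → 0x37007  P=1,RW=1,US=1,PS=0
  ✓ 0x379F3  — 4 lookups
#5 VA=0xD00000005B6 (r,user):
  L0 @0x20[26] → 0x3B087  P=1,RW=1,US=1,PS=1
  ✓ 0x3B5B6 (huge @L0)  — 1 lookups

TLB: [["0x8300000", "0x24"], ["0x48100011", "0x2C"], ["0x686C3A06", "0x37"], ["0xD0000000", "0x3B"]]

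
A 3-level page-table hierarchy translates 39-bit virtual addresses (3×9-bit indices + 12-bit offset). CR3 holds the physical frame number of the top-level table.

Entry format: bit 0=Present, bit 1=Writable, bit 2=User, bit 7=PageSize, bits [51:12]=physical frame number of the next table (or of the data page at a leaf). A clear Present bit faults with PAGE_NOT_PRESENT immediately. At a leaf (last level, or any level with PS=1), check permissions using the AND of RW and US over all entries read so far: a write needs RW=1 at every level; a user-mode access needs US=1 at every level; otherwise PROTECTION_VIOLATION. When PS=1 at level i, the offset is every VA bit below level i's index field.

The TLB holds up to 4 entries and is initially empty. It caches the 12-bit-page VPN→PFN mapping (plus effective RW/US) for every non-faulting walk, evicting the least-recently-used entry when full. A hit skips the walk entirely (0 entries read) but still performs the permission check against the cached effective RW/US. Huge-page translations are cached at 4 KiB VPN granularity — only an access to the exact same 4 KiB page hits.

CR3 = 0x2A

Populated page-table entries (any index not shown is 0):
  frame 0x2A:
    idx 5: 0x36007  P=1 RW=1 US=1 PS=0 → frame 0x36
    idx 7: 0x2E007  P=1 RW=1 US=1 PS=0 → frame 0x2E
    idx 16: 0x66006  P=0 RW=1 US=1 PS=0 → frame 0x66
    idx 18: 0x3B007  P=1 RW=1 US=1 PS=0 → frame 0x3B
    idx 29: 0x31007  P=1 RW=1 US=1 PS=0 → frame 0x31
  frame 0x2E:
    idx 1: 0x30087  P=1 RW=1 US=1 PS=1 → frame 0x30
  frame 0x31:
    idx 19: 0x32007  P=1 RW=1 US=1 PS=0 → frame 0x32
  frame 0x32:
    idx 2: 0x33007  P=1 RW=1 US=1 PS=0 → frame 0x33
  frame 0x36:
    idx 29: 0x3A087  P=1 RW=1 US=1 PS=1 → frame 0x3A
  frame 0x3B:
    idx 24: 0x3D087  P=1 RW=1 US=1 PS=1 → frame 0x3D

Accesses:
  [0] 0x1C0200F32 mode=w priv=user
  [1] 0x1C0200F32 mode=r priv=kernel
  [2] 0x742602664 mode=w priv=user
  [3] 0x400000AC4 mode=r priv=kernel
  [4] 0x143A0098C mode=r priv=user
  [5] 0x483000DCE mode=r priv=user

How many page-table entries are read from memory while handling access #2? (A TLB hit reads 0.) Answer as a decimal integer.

Trace:
#0 VA=0x1C0200F32 (w,user):
  L0: frame=0x2A idx=7 entry=0x2E007 [P=1 RW=1 US=1 PS=0]
  L1: frame=0x2E idx=1 entry=0x30087 [P=1 RW=1 US=1 PS=1]
  → PA=0x30F32 (huge @L1)  (2 entries read)
#1 VA=0x1C0200F32 (r,kernel):
  TLB hit vpn=0x1C0200 → PA=0x30F32
#2 VA=0x742602664 (w,user):
  L0: frame=0x2A idx=29 entry=0x31007 [P=1 RW=1 US=1 PS=0]
  L1: frame=0x31 idx=19 entry=0x32007 [P=1 RW=1 US=1 PS=0]
  L2: frame=0x32 idx=2 entry=0x33007 [P=1 RW=1 US=1 PS=0]
  → PA=0x33664  (3 entries read)
#3 VA=0x400000AC4 (r,kernel):
  L0: frame=0x2A idx=16 entry=0x66006 [P=0 RW=1 US=1 PS=0]
  → PAGE_NOT_PRESENT  (1 entries read)
#4 VA=0x143A0098C (r,user):
  L0: frame=0x2A idx=5 entry=0x36007 [P=1 RW=1 US=1 PS=0]
  L1: frame=0x36 idx=29 entry=0x3A087 [P=1 RW=1 US=1 PS=1]
  → PA=0x3A98C (huge @L1)  (2 entries read)
#5 VA=0x483000DCE (r,user):
  L0: frame=0x2A idx=18 entry=0x3B007 [P=1 RW=1 US=1 PS=0]
  L1: frame=0x3B idx=24 entry=0x3D087 [P=1 RW=1 US=1 PS=1]
  → PA=0x3DDCE (huge @L1)  (2 entries read)

Entries read for #2: 3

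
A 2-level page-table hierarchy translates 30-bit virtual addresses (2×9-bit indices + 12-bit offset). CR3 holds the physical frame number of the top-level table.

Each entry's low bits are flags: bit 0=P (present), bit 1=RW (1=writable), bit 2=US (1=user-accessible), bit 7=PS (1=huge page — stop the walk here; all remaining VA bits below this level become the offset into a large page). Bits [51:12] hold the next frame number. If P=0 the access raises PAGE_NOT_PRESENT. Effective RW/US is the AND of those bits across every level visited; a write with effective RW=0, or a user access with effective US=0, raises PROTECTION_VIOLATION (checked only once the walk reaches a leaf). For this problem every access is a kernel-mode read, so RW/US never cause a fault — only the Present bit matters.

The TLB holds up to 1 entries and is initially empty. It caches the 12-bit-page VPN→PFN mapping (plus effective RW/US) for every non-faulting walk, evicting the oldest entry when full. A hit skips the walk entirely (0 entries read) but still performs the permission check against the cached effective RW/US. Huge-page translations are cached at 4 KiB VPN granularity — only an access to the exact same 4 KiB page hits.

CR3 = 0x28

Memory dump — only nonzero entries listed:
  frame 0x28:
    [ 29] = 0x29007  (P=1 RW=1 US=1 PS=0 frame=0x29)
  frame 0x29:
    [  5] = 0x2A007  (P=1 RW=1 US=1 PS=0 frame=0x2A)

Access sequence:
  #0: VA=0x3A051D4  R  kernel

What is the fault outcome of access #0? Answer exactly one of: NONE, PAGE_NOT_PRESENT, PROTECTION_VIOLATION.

Trace:
#0 VA=0x3A051D4 (r,kernel):
  L0 @0x28[29] → 0x29007  P=1,RW=1,US=1,PS=0
  L1 @0x29[5] → 0x2A007  P=1,RW=1,US=1,PS=0
  → PA=0x2A1D4  (2 entries read)

Access #0 fault: NONE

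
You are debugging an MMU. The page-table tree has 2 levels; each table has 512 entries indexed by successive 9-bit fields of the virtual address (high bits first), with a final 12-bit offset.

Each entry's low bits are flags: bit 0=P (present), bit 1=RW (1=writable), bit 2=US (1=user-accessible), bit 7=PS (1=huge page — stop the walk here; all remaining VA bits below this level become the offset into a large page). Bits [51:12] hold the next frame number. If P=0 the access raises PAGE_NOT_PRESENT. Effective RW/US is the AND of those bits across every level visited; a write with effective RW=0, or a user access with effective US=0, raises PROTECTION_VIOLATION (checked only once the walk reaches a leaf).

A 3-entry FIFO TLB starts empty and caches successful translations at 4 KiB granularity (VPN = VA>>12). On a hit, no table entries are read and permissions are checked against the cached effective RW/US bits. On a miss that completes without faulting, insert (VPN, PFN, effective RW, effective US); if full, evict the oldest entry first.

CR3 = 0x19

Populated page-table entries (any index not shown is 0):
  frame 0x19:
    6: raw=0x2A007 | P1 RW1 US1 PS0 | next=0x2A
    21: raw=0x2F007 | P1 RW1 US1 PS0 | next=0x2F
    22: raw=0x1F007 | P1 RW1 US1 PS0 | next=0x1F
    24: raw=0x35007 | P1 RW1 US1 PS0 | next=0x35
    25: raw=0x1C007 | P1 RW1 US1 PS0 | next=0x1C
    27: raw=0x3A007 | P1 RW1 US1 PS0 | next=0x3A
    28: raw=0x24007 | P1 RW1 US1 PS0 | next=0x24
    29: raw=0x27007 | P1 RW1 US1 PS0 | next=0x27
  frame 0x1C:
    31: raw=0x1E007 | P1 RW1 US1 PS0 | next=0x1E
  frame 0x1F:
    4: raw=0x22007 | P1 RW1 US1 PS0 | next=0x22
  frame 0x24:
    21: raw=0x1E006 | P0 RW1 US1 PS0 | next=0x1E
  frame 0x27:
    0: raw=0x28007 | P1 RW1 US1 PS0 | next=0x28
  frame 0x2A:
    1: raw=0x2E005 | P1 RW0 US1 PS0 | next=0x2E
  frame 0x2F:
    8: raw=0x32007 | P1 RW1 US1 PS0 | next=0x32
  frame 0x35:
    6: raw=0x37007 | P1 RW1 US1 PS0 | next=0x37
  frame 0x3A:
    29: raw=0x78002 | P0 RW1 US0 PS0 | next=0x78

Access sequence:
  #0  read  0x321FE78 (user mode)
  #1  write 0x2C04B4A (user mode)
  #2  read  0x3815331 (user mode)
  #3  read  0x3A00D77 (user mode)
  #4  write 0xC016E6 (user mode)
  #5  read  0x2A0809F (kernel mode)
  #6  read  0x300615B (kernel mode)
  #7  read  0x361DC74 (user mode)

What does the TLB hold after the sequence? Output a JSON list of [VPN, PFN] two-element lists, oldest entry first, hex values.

Walk each access:
#0 VA=0x321FE78 (r,user):
  [0] read 0x19 idx=25: raw=0x1C007 flags P=1 W=1 U=1 S=0
  [1] read 0x1C idx=31: raw=0x1E007 flags P=1 W=1 U=1 S=0
  ⇒ phys 0x1EE78  [2 reads]
#1 VA=0x2C04B4A (w,user):
  [0] read 0x19 idx=22: raw=0x1F007 flags P=1 W=1 U=1 S=0
  [1] read 0x1F idx=4: raw=0x22007 flags P=1 W=1 U=1 S=0
  ⇒ phys 0x22B4A  [2 reads]
#2 VA=0x3815331 (r,user):
  [0] read 0x19 idx=28: raw=0x24007 flags P=1 W=1 U=1 S=0
  [1] read 0x24 idx=21: raw=0x1E006 flags P=0 W=1 U=1 S=0
  → PAGE_NOT_PRESENT  (2 entries read)
#3 VA=0x3A00D77 (r,user):
  [0] read 0x19 idx=29: raw=0x27007 flags P=1 W=1 U=1 S=0
  [1] read 0x27 idx=0: raw=0x28007 flags P=1 W=1 U=1 S=0
  ⇒ phys 0x28D77  [2 reads]
#4 VA=0xC016E6 (w,user):
  [0] read 0x19 idx=6: raw=0x2A007 flags P=1 W=1 U=1 S=0
  [1] read 0x2A idx=1: raw=0x2E005 flags P=1 W=0 U=1 S=0
  → PROTECTION_VIOLATION  (2 entries read)
#5 VA=0x2A0809F (r,kernel):
  [0] read 0x19 idx=21: raw=0x2F007 flags P=1 W=1 U=1 S=0
  [1] read 0x2F idx=8: raw=0x32007 flags P=1 W=1 U=1 S=0
  ⇒ phys 0x3209F  [2 reads]
#6 VA=0x300615B (r,kernel):
  [0] read 0x19 idx=24: raw=0x35007 flags P=1 W=1 U=1 S=0
  [1] read 0x35 idx=6: raw=0x37007 flags P=1 W=1 U=1 S=0
  ⇒ phys 0x3715B  [2 reads]
#7 VA=0x361DC74 (r,user):
  [0] read 0x19 idx=27: raw=0x3A007 flags P=1 W=1 U=1 S=0
  [1] read 0x3A idx=29: raw=0x78002 flags P=0 W=1 U=0 S=0
  → PAGE_NOT_PRESENT  (2 entries read)

TLB: [["0x3A00", "0x28"], ["0x2A08", "0x32"], ["0x3006", "0x37"]]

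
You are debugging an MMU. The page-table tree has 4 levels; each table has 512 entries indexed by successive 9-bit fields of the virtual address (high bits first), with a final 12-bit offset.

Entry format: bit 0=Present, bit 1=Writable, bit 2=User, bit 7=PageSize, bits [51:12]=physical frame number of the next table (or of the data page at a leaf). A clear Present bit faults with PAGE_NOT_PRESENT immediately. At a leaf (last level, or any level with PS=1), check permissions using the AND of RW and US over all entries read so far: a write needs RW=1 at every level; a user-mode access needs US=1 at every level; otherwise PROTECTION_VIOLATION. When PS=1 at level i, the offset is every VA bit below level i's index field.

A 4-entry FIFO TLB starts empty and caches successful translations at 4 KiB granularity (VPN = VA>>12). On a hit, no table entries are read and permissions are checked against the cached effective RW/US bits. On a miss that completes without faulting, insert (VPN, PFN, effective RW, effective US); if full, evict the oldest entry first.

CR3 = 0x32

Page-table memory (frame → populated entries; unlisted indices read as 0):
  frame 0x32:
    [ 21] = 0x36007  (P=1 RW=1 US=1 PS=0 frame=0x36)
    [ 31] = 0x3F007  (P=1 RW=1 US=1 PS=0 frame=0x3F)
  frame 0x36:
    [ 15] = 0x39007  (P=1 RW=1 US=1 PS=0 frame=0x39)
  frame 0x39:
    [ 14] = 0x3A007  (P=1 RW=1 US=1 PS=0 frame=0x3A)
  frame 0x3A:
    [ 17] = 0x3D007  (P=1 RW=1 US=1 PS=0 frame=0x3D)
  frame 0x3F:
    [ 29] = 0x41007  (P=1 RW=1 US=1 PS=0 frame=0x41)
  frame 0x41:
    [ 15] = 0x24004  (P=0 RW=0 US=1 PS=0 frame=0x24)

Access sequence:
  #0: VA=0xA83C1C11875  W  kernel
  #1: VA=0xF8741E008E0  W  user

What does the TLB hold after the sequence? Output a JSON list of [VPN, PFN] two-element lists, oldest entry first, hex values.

Walk each access:
#0 VA=0xA83C1C11875 (w,kernel):
  L0: frame=0x32 idx=21 entry=0x36007 [P=1 RW=1 US=1 PS=0]
  L1: frame=0x36 idx=15 entry=0x39007 [P=1 RW=1 US=1 PS=0]
  L2: frame=0x39 idx=14 entry=0x3A007 [P=1 RW=1 US=1 PS=0]
  L3: frame=0x3A idx=17 entry=0x3D007 [P=1 RW=1 US=1 PS=0]
  ✓ 0x3D875  — 4 lookups
#1 VA=0xF8741E008E0 (w,user):
  L0: frame=0x32 idx=31 entry=0x3F007 [P=1 RW=1 US=1 PS=0]
  L1: frame=0x3F idx=29 entry=0x41007 [P=1 RW=1 US=1 PS=0]
  L2: frame=0x41 idx=15 entry=0x24004 [P=0 RW=0 US=1 PS=0]
  ✗ PAGE_NOT_PRESENT  [3 reads]

TLB: [["0xA83C1C11", "0x3D"]]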